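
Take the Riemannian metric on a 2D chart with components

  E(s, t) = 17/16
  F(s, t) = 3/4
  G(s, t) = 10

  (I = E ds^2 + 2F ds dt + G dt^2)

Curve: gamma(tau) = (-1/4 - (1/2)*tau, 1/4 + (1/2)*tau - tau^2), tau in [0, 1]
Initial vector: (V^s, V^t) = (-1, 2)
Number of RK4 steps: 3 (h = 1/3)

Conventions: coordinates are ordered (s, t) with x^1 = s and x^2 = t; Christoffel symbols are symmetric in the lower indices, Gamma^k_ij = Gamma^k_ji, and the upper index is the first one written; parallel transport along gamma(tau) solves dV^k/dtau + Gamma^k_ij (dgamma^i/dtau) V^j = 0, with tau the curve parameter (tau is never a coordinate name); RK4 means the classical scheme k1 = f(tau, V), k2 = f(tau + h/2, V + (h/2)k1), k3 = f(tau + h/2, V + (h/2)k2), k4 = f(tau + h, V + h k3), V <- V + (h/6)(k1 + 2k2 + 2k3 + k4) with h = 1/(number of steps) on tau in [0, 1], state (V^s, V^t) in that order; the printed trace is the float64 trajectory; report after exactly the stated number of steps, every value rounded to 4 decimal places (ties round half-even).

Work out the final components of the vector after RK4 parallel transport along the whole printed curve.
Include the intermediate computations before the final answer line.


gamma'(tau) = (-1/2, 1/2 - 2*tau); f(tau, V)^k = -Gamma^k_ij(gamma(tau)) gamma'^i(tau) V^j; h = 1/3; intermediate values shown to 6 dp
curve data and Christoffel symbols at the stage parameters:
  tau = 0.000000: gamma = (-0.250000, 0.250000), gamma' = (-0.500000, 0.500000); Gamma_sss = 0.000000, Gamma_sst = 0.000000, Gamma_stt = 0.000000, Gamma_tss = 0.000000, Gamma_tst = 0.000000, Gamma_ttt = 0.000000
  tau = 0.166667: gamma = (-0.333333, 0.305556), gamma' = (-0.500000, 0.166667); Gamma_sss = 0.000000, Gamma_sst = 0.000000, Gamma_stt = 0.000000, Gamma_tss = 0.000000, Gamma_tst = 0.000000, Gamma_ttt = 0.000000
  tau = 0.333333: gamma = (-0.416667, 0.305556), gamma' = (-0.500000, -0.166667); Gamma_sss = 0.000000, Gamma_sst = 0.000000, Gamma_stt = 0.000000, Gamma_tss = 0.000000, Gamma_tst = 0.000000, Gamma_ttt = 0.000000
  tau = 0.500000: gamma = (-0.500000, 0.250000), gamma' = (-0.500000, -0.500000); Gamma_sss = 0.000000, Gamma_sst = 0.000000, Gamma_stt = 0.000000, Gamma_tss = 0.000000, Gamma_tst = 0.000000, Gamma_ttt = 0.000000
  tau = 0.666667: gamma = (-0.583333, 0.138889), gamma' = (-0.500000, -0.833333); Gamma_sss = 0.000000, Gamma_sst = 0.000000, Gamma_stt = 0.000000, Gamma_tss = 0.000000, Gamma_tst = 0.000000, Gamma_ttt = 0.000000
  tau = 0.833333: gamma = (-0.666667, -0.027778), gamma' = (-0.500000, -1.166667); Gamma_sss = 0.000000, Gamma_sst = 0.000000, Gamma_stt = 0.000000, Gamma_tss = 0.000000, Gamma_tst = 0.000000, Gamma_ttt = 0.000000
  tau = 1.000000: gamma = (-0.750000, -0.250000), gamma' = (-0.500000, -1.500000); Gamma_sss = 0.000000, Gamma_sst = 0.000000, Gamma_stt = 0.000000, Gamma_tss = 0.000000, Gamma_tst = 0.000000, Gamma_ttt = 0.000000
step 0: V^s = -1.0000, V^t = 2.0000
step 1: k1 = (0.000000, 0.000000), k2 = (0.000000, 0.000000), k3 = (0.000000, 0.000000), k4 = (0.000000, 0.000000); V <- V + (h/6)(k1 + 2k2 + 2k3 + k4): V^s = -1.0000, V^t = 2.0000
step 2: k1 = (0.000000, 0.000000), k2 = (0.000000, 0.000000), k3 = (0.000000, 0.000000), k4 = (0.000000, 0.000000); V <- V + (h/6)(k1 + 2k2 + 2k3 + k4): V^s = -1.0000, V^t = 2.0000
step 3: k1 = (0.000000, 0.000000), k2 = (0.000000, 0.000000), k3 = (0.000000, 0.000000), k4 = (0.000000, 0.000000); V <- V + (h/6)(k1 + 2k2 + 2k3 + k4): V^s = -1.0000, V^t = 2.0000

Answer: V^s = -1.0000, V^t = 2.0000


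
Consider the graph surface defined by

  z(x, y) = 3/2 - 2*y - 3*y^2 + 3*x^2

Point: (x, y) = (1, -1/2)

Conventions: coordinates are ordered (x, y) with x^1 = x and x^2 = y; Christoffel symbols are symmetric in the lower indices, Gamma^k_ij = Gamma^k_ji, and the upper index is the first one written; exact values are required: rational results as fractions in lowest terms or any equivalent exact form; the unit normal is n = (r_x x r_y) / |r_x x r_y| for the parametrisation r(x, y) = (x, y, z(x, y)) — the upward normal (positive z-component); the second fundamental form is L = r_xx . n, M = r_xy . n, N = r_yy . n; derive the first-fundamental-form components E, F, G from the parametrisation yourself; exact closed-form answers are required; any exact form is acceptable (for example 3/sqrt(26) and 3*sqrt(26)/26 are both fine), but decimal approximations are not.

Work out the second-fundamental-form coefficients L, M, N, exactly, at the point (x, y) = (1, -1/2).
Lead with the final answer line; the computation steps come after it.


Answer: L = 3*sqrt(38)/19, M = 0, N = -3*sqrt(38)/19

z_x = 6, z_y = 1, z_xx = 6, z_xy = 0, z_yy = -6
E = 37, F = 6, G = 2; answer radicand W^2 = 38
unnormalised second-form numerators: l = 6, m = 0, n = -6; L = l/sqrt(38), and similarly M = m/sqrt(W^2), N = n/sqrt(W^2)


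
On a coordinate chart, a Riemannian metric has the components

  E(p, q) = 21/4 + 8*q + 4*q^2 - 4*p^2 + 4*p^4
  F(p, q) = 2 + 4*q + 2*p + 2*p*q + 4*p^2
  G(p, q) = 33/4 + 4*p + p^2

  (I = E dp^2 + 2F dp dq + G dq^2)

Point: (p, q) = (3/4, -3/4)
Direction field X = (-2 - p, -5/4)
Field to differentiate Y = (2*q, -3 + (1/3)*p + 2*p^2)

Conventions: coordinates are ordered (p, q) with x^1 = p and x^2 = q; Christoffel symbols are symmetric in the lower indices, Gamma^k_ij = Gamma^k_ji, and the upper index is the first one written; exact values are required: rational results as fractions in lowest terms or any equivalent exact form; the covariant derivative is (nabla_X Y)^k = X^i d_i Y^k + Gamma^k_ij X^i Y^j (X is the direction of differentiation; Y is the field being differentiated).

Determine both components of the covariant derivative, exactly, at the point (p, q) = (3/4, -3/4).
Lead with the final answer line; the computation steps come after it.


Answer: (nabla_X Y)^p = 87399/3533, (nabla_X Y)^q = -806897/84792

E = 33/64, F = 13/8, G = 189/16 at the point
E_p = 3/4, E_q = 2, F_p = 13/2, F_q = 11/2, G_p = 11/2, G_q = 0
EG - F^2 = 3533/1024;  g^inv = (1024/3533) * [[189/16, -13/8], [-13/8, 33/64]]
first-kind symbols [ij,l] = (1/2)(d_i g_jl + d_j g_il - d_l g_ij): [pp,p] = E_p/2 = 3/8, [pp,q] = F_p - E_q/2 = 11/2, [pq,p] = E_q/2 = 1, [pq,q] = G_p/2 = 11/4, [qq,p] = F_q - G_p/2 = 11/4, [qq,q] = G_q/2 = 0
Gamma^p_ij = (G*[ij,p] - F*[ij,q])/(EG - F^2), Gamma^q_ij = (E*[ij,q] - F*[ij,p])/(EG - F^2)
Gamma_ppp = -4616/3533, Gamma_ppq = 7520/3533, Gamma_pqq = 33264/3533, Gamma_qpp = 2280/3533, Gamma_qpq = -212/3533, Gamma_qqq = -4576/3533
X = (-11/4, -5/4), Y = (-3/2, -13/8) at the point


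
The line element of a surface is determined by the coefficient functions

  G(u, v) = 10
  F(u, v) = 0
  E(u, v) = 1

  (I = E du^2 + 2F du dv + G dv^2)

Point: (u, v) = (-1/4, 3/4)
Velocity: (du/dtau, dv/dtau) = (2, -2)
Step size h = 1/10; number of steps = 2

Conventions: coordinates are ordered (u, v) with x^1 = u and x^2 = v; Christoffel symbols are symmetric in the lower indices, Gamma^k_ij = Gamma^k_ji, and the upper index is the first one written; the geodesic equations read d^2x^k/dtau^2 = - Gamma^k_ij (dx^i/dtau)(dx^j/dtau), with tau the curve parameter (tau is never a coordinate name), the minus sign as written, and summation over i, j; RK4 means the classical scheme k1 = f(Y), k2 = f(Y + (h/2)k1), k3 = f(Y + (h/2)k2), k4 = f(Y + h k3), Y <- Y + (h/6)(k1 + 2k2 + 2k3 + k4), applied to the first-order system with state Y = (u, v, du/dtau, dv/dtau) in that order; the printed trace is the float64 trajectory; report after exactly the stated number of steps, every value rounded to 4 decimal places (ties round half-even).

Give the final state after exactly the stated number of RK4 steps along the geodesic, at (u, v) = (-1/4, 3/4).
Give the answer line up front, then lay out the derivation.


Answer: u = 0.1500, v = 0.3500, du/dtau = 2.0000, dv/dtau = -2.0000

f(Y) = (du/dtau, dv/dtau, -Gamma^u_ij Y'^i Y'^j, -Gamma^v_ij Y'^i Y'^j) with the Gammas evaluated at the stage position; h = 0.100000; intermediate values shown to 6 dp
step 0: u = -0.2500, v = 0.7500, du/dtau = 2.0000, dv/dtau = -2.0000
step 1:
  k1: at (u, v) = (-0.250000, 0.750000), (du/dtau, dv/dtau) = (2.000000, -2.000000); Gamma_uuu = 0.000000, Gamma_uuv = 0.000000, Gamma_uvv = 0.000000, Gamma_vuu = 0.000000, Gamma_vuv = 0.000000, Gamma_vvv = 0.000000; k1 = (2.000000, -2.000000, 0.000000, 0.000000)
  k2: at (u, v) = (-0.150000, 0.650000), (du/dtau, dv/dtau) = (2.000000, -2.000000); Gamma_uuu = 0.000000, Gamma_uuv = 0.000000, Gamma_uvv = 0.000000, Gamma_vuu = 0.000000, Gamma_vuv = 0.000000, Gamma_vvv = 0.000000; k2 = (2.000000, -2.000000, 0.000000, 0.000000)
  k3: at (u, v) = (-0.150000, 0.650000), (du/dtau, dv/dtau) = (2.000000, -2.000000); Gamma_uuu = 0.000000, Gamma_uuv = 0.000000, Gamma_uvv = 0.000000, Gamma_vuu = 0.000000, Gamma_vuv = 0.000000, Gamma_vvv = 0.000000; k3 = (2.000000, -2.000000, 0.000000, 0.000000)
  k4: at (u, v) = (-0.050000, 0.550000), (du/dtau, dv/dtau) = (2.000000, -2.000000); Gamma_uuu = 0.000000, Gamma_uuv = 0.000000, Gamma_uvv = 0.000000, Gamma_vuu = 0.000000, Gamma_vuv = 0.000000, Gamma_vvv = 0.000000; k4 = (2.000000, -2.000000, 0.000000, 0.000000)
  Y <- Y + (h/6)(k1 + 2k2 + 2k3 + k4): u = -0.0500, v = 0.5500, du/dtau = 2.0000, dv/dtau = -2.0000
step 2:
  k1: at (u, v) = (-0.050000, 0.550000), (du/dtau, dv/dtau) = (2.000000, -2.000000); Gamma_uuu = 0.000000, Gamma_uuv = 0.000000, Gamma_uvv = 0.000000, Gamma_vuu = 0.000000, Gamma_vuv = 0.000000, Gamma_vvv = 0.000000; k1 = (2.000000, -2.000000, 0.000000, 0.000000)
  k2: at (u, v) = (0.050000, 0.450000), (du/dtau, dv/dtau) = (2.000000, -2.000000); Gamma_uuu = 0.000000, Gamma_uuv = 0.000000, Gamma_uvv = 0.000000, Gamma_vuu = 0.000000, Gamma_vuv = 0.000000, Gamma_vvv = 0.000000; k2 = (2.000000, -2.000000, 0.000000, 0.000000)
  k3: at (u, v) = (0.050000, 0.450000), (du/dtau, dv/dtau) = (2.000000, -2.000000); Gamma_uuu = 0.000000, Gamma_uuv = 0.000000, Gamma_uvv = 0.000000, Gamma_vuu = 0.000000, Gamma_vuv = 0.000000, Gamma_vvv = 0.000000; k3 = (2.000000, -2.000000, 0.000000, 0.000000)
  k4: at (u, v) = (0.150000, 0.350000), (du/dtau, dv/dtau) = (2.000000, -2.000000); Gamma_uuu = 0.000000, Gamma_uuv = 0.000000, Gamma_uvv = 0.000000, Gamma_vuu = 0.000000, Gamma_vuv = 0.000000, Gamma_vvv = 0.000000; k4 = (2.000000, -2.000000, 0.000000, 0.000000)
  Y <- Y + (h/6)(k1 + 2k2 + 2k3 + k4): u = 0.1500, v = 0.3500, du/dtau = 2.0000, dv/dtau = -2.0000


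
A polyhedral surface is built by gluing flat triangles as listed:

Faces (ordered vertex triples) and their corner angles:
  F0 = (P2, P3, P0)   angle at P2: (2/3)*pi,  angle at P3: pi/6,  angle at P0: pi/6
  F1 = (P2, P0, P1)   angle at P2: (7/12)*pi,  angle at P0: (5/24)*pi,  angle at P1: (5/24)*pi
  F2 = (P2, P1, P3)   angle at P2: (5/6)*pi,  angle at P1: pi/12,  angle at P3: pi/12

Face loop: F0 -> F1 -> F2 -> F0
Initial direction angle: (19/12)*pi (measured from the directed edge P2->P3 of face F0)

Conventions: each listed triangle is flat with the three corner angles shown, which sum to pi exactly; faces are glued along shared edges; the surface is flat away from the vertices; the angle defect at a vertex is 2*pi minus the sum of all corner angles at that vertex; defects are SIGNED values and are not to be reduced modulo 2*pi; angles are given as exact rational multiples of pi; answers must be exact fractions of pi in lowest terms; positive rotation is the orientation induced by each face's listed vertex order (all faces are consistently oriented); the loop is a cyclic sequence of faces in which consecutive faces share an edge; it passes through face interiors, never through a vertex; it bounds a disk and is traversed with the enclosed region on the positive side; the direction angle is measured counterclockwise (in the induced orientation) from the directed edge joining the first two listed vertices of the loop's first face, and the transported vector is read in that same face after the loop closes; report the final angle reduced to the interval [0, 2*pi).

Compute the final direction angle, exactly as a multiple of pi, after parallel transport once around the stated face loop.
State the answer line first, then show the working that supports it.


Answer: final direction angle = (3/2)*pi

enclosed vertex P2: corner angles sum to (25/12)*pi, defect = 2*pi - (25/12)*pi = -pi/12
holonomy = initial angle + sum of enclosed defects (mod 2*pi), positive in the induced orientation
final angle = (19/12)*pi - pi/12 = (3/2)*pi (mod 2*pi)


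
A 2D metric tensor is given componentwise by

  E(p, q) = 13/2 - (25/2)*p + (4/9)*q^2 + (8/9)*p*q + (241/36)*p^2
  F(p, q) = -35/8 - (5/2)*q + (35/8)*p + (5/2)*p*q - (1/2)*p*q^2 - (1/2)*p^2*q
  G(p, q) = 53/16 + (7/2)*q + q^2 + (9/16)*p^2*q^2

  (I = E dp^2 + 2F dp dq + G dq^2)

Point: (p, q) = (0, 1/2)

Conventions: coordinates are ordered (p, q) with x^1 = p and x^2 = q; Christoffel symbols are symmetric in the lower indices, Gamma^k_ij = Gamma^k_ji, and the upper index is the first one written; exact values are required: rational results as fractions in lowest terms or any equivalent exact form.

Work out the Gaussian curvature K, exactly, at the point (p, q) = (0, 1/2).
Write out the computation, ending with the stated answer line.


E = 119/18, F = -45/8, G = 85/16, EG - F^2 = 2005/576 at the point
E_p = -217/18, E_q = 4/9, F_p = 11/2, F_q = -5/2, G_p = 0, G_q = 9/2
E_qq = 8/9, F_pq = 2, G_pp = 9/32
Evaluate Brioschi's two determinant matrices M1, M2 and divide by (EG - F^2)^2.
M1 = [[-E_qq/2 + F_pq - G_pp/2, E_p/2, F_p - E_q/2], [F_q - G_p/2, E, F], [G_q/2, F, G]] = [[815/576, -217/36, 95/18], [-5/2, 119/18, -45/8], [9/4, -45/8, 85/16]]; det M1 = -1038565/331776
M2 = [[0, E_q/2, G_p/2], [E_q/2, E, F], [G_p/2, F, G]] = [[0, 2/9, 0], [2/9, 119/18, -45/8], [0, -45/8, 85/16]]; det M2 = -85/324
det M1 - det M2 = -105725/36864; K = -105725/36864 / (2005/576)^2 = -38061/160801

Answer: K = -38061/160801


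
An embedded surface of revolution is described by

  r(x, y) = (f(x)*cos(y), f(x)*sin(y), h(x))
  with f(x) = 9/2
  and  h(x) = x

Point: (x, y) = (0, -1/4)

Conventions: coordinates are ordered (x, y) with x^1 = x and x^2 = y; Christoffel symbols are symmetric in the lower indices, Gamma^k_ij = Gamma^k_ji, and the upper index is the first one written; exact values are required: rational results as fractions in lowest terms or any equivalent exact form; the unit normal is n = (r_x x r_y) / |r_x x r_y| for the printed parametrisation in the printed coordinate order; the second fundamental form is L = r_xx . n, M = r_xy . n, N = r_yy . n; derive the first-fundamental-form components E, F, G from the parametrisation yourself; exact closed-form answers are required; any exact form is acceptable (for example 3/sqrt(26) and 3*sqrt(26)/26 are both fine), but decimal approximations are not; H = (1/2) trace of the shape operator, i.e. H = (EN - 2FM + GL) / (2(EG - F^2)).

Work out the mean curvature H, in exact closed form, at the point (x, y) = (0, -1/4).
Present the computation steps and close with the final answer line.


f = 9/2, f' = 0, f'' = 0, h' = 1, h'' = 0
E = 1, F = 0, G = 81/4; answer radicand W^2 = 1
unnormalised second-form numerators: l = 0, m = 0, n = 9/2; L = l/sqrt(1), and similarly M = m/sqrt(W^2), N = n/sqrt(W^2)
H = (E*n - 2*F*m + G*l) / (2*(EG - F^2)*sqrt(W^2)); E*n - 2*F*m + G*l = 9/2, EG - F^2 = 81/4, so H = (1/9)/sqrt(1)

Answer: H = 1/9


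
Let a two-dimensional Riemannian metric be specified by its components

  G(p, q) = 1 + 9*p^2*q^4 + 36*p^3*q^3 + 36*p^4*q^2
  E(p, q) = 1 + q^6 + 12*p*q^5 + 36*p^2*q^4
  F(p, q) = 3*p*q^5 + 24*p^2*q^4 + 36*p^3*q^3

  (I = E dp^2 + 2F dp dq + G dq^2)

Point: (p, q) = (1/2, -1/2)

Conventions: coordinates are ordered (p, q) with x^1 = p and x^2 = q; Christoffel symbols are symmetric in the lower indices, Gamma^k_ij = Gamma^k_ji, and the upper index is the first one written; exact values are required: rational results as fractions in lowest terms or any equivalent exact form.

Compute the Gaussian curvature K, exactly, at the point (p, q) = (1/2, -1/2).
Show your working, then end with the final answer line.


E = 89/64, F = -15/64, G = 73/64, EG - F^2 = 49/32 at the point
E_p = 15/8, E_q = -45/16, F_p = -63/32, F_q = 27/32, G_p = 27/16, G_q = 0
E_qq = 111/8, F_pq = 147/16, G_pp = 117/8
Compute both Brioschi determinants and normalise by (EG - F^2)^2.
M1 = [[-E_qq/2 + F_pq - G_pp/2, E_p/2, F_p - E_q/2], [F_q - G_p/2, E, F], [G_q/2, F, G]] = [[-81/16, 15/16, -9/16], [0, 89/64, -15/64], [0, -15/64, 73/64]]; det M1 = -3969/512
M2 = [[0, E_q/2, G_p/2], [E_q/2, E, F], [G_p/2, F, G]] = [[0, -45/32, 27/32], [-45/32, 89/64, -15/64], [27/32, -15/64, 73/64]]; det M2 = -1377/512
det M1 - det M2 = -81/16; K = -81/16 / (49/32)^2 = -5184/2401

Answer: K = -5184/2401


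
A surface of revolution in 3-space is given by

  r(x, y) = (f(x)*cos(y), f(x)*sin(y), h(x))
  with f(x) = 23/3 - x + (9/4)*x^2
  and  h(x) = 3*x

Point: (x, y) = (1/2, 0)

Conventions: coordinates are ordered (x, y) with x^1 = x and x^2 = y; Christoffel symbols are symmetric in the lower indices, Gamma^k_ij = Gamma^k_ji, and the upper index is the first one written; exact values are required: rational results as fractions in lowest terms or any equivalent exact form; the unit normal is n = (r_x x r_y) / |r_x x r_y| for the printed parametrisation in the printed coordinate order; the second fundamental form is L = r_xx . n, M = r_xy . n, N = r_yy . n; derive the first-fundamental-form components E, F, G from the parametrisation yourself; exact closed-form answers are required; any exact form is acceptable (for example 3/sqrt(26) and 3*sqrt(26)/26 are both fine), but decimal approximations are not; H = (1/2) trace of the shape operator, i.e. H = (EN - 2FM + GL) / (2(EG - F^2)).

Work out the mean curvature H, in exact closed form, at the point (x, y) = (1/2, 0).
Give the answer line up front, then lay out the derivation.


Answer: H = -111600/815087

f = 371/48, f' = 5/4, f'' = 9/2, h' = 3, h'' = 0
E = 169/16, F = 0, G = 137641/2304; answer radicand W^2 = 169/16
unnormalised second-form numerators: l = -27/2, m = 0, n = 371/16; L = l/sqrt(169/16), and similarly M = m/sqrt(W^2), N = n/sqrt(W^2)
H = (E*n - 2*F*m + G*l) / (2*(EG - F^2)*sqrt(W^2)); E*n - 2*F*m + G*l = -287525/512, EG - F^2 = 23261329/36864, so H = (-27900/62699)/sqrt(169/16)


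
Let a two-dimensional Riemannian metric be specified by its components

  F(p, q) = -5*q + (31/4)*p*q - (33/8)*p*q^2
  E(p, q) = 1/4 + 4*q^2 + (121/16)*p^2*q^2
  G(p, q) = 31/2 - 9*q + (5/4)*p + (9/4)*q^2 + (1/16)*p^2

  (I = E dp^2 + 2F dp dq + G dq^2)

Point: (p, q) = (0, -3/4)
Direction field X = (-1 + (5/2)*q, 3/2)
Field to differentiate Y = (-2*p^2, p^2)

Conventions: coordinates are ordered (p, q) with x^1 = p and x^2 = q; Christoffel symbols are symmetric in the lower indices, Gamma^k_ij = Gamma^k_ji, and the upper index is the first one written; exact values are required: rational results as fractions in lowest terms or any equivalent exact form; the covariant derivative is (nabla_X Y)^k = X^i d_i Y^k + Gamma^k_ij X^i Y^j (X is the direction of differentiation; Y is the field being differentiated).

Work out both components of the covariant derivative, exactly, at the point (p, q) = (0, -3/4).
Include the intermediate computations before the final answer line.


E = 5/2, F = 15/4, G = 1505/64 at the point
E_p = 0, E_q = -6, F_p = -1041/128, F_q = -5, G_p = 5/4, G_q = -99/8
EG - F^2 = 5725/128;  g^inv = (128/5725) * [[1505/64, -15/4], [-15/4, 5/2]]
first-kind symbols [ij,l] = (1/2)(d_i g_jl + d_j g_il - d_l g_ij): [pp,p] = E_p/2 = 0, [pp,q] = F_p - E_q/2 = -657/128, [pq,p] = E_q/2 = -3, [pq,q] = G_p/2 = 5/8, [qq,p] = F_q - G_p/2 = -45/8, [qq,q] = G_q/2 = -99/16
Gamma^p_ij = (G*[ij,p] - F*[ij,q])/(EG - F^2), Gamma^q_ij = (E*[ij,q] - F*[ij,p])/(EG - F^2)
Gamma_ppp = 1971/4580, Gamma_ppq = -1866/1145, Gamma_pqq = -11169/4580, Gamma_qpp = -657/2290, Gamma_qpq = 328/1145, Gamma_qqq = 144/1145
X = (-23/8, 3/2), Y = (0, 0) at the point

Answer: (nabla_X Y)^p = 0, (nabla_X Y)^q = 0


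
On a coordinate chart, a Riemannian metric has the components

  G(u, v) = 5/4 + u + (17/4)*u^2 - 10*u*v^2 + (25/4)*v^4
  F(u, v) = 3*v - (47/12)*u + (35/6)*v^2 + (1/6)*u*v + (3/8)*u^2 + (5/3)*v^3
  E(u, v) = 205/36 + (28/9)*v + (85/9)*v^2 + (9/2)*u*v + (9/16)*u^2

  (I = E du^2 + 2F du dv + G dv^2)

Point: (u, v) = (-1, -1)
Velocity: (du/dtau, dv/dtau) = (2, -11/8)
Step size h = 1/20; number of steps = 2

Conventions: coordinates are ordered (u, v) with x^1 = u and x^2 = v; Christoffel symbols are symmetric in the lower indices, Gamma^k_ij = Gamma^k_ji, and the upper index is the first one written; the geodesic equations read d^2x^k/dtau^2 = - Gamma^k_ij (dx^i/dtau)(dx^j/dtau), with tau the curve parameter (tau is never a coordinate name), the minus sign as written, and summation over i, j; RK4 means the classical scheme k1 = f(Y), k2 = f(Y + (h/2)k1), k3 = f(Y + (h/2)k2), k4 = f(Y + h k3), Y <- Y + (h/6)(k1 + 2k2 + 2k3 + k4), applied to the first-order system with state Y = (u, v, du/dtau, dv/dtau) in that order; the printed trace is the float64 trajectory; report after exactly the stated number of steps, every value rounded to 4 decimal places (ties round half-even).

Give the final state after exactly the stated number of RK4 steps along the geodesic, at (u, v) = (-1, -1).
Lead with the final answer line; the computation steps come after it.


Answer: u = -0.8150, v = -1.1386, du/dtau = 1.7021, dv/dtau = -1.3851

f(Y) = (du/dtau, dv/dtau, -Gamma^u_ij Y'^i Y'^j, -Gamma^v_ij Y'^i Y'^j) with the Gammas evaluated at the stage position; h = 0.050000; intermediate values shown to 6 dp
step 0: u = -1.0000, v = -1.0000, du/dtau = 2.0000, dv/dtau = -1.3750
step 1:
  k1: at (u, v) = (-1.000000, -1.000000), (du/dtau, dv/dtau) = (2.000000, -1.375000); Gamma_uuu = -0.273089, Gamma_uuv = -0.498984, Gamma_uvv = 0.707726, Gamma_vuu = 0.329720, Gamma_vuv = -0.286420, Gamma_vvv = -1.276191; k1 = (2.000000, -1.375000, -2.990100, -0.481390)
  k2: at (u, v) = (-0.950000, -1.034375), (du/dtau, dv/dtau) = (1.925247, -1.387035); Gamma_uuu = -0.266502, Gamma_uuv = -0.501223, Gamma_uvv = 0.689432, Gamma_vuu = 0.327187, Gamma_vuv = -0.285349, Gamma_vvv = -1.280085; k2 = (1.925247, -1.387035, -3.015478, -0.274016)
  k3: at (u, v) = (-0.951869, -1.034676), (du/dtau, dv/dtau) = (1.924613, -1.381850); Gamma_uuu = -0.266420, Gamma_uuv = -0.501075, Gamma_uvv = 0.689844, Gamma_vuu = 0.326829, Gamma_vuv = -0.285035, Gamma_vvv = -1.279283; k3 = (1.924613, -1.381850, -2.995652, -0.283930)
  k4: at (u, v) = (-0.903769, -1.069093), (du/dtau, dv/dtau) = (1.850217, -1.389197); Gamma_uuu = -0.259843, Gamma_uuv = -0.502792, Gamma_uvv = 0.673716, Gamma_vuu = 0.323292, Gamma_vuv = -0.283496, Gamma_vvv = -1.281589; k4 = (1.850217, -1.389197, -2.995330, -0.090783)
  Y <- Y + (h/6)(k1 + 2k2 + 2k3 + k4): u = -0.9038, v = -1.0692, du/dtau = 1.8499, dv/dtau = -1.3891
step 2:
  k1: at (u, v) = (-0.903751, -1.069183), (du/dtau, dv/dtau) = (1.849936, -1.389067); Gamma_uuu = -0.259825, Gamma_uuv = -0.502788, Gamma_uvv = 0.673701, Gamma_vuu = 0.323267, Gamma_vuv = -0.283478, Gamma_vvv = -1.281555; k1 = (1.849936, -1.389067, -2.994739, -0.090433)
  k2: at (u, v) = (-0.857502, -1.103910), (du/dtau, dv/dtau) = (1.775067, -1.391328); Gamma_uuu = -0.253235, Gamma_uuv = -0.503993, Gamma_uvv = 0.659570, Gamma_vuu = 0.318723, Gamma_vuv = -0.281422, Gamma_vvv = -1.282148; k2 = (1.775067, -1.391328, -2.968304, 0.087663)
  k3: at (u, v) = (-0.859374, -1.103966), (du/dtau, dv/dtau) = (1.775728, -1.386876); Gamma_uuu = -0.253206, Gamma_uuv = -0.503847, Gamma_uvv = 0.660007, Gamma_vuu = 0.318444, Gamma_vuv = -0.281173, Gamma_vvv = -1.281457; k3 = (1.775728, -1.386876, -2.952721, 0.075765)
  k4: at (u, v) = (-0.814964, -1.138527), (du/dtau, dv/dtau) = (1.702300, -1.385279); Gamma_uuu = -0.246733, Gamma_uuv = -0.504584, Gamma_uvv = 0.647771, Gamma_vuu = 0.313134, Gamma_vuv = -0.278734, Gamma_vvv = -1.280571; k4 = (1.702300, -1.385279, -2.907862, 0.235408)
  Y <- Y + (h/6)(k1 + 2k2 + 2k3 + k4): u = -0.8150, v = -1.1386, du/dtau = 1.7021, dv/dtau = -1.3851


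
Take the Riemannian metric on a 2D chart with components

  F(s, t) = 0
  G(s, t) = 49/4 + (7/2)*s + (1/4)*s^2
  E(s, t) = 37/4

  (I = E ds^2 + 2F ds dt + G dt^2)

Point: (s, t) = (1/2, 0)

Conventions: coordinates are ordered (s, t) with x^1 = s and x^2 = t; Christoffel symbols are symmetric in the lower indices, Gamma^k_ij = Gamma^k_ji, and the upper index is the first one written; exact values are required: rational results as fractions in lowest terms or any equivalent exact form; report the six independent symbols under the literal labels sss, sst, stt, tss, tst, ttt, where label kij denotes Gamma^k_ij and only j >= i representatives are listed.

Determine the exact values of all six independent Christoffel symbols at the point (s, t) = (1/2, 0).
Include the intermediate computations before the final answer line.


E = 37/4, F = 0, G = 225/16 at the point
E_s = 0, E_t = 0, F_s = 0, F_t = 0, G_s = 15/4, G_t = 0
EG - F^2 = 8325/64;  g^inv = (64/8325) * [[225/16, 0], [0, 37/4]]
first-kind symbols [ij,l] = (1/2)(d_i g_jl + d_j g_il - d_l g_ij): [ss,s] = E_s/2 = 0, [ss,t] = F_s - E_t/2 = 0, [st,s] = E_t/2 = 0, [st,t] = G_s/2 = 15/8, [tt,s] = F_t - G_s/2 = -15/8, [tt,t] = G_t/2 = 0
Gamma^s_ij = (G*[ij,s] - F*[ij,t])/(EG - F^2), Gamma^t_ij = (E*[ij,t] - F*[ij,s])/(EG - F^2)

Answer: Gamma_sss = 0, Gamma_sst = 0, Gamma_stt = -15/74, Gamma_tss = 0, Gamma_tst = 2/15, Gamma_ttt = 0


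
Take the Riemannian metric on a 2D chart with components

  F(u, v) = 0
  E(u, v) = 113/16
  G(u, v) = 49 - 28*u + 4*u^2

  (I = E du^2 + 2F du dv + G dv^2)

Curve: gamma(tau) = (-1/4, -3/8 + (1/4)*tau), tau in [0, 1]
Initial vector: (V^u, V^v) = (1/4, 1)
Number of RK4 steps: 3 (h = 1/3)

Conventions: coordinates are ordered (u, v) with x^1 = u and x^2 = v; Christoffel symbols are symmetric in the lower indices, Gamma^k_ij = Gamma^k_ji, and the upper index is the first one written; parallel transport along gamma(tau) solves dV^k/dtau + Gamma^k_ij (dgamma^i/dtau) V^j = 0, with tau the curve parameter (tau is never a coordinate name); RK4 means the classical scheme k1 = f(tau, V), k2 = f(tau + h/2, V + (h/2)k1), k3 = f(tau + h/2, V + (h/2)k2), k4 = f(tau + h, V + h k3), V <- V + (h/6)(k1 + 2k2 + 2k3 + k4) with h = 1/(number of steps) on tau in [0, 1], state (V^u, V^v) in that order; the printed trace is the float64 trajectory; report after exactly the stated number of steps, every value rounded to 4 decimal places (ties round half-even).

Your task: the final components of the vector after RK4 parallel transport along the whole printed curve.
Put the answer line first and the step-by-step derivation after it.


Answer: V^u = -0.2823, V^v = 0.9989

gamma'(tau) = (0, 1/4); f(tau, V)^k = -Gamma^k_ij(gamma(tau)) gamma'^i(tau) V^j; h = 1/3; intermediate values shown to 6 dp
curve data and Christoffel symbols at the stage parameters:
  tau = 0.000000: gamma = (-0.250000, -0.375000), gamma' = (0.000000, 0.250000); Gamma_uuu = 0.000000, Gamma_uuv = 0.000000, Gamma_uvv = 2.123894, Gamma_vuu = 0.000000, Gamma_vuv = -0.266667, Gamma_vvv = 0.000000
  tau = 0.166667: gamma = (-0.250000, -0.333333), gamma' = (0.000000, 0.250000); Gamma_uuu = 0.000000, Gamma_uuv = 0.000000, Gamma_uvv = 2.123894, Gamma_vuu = 0.000000, Gamma_vuv = -0.266667, Gamma_vvv = 0.000000
  tau = 0.333333: gamma = (-0.250000, -0.291667), gamma' = (0.000000, 0.250000); Gamma_uuu = 0.000000, Gamma_uuv = 0.000000, Gamma_uvv = 2.123894, Gamma_vuu = 0.000000, Gamma_vuv = -0.266667, Gamma_vvv = 0.000000
  tau = 0.500000: gamma = (-0.250000, -0.250000), gamma' = (0.000000, 0.250000); Gamma_uuu = 0.000000, Gamma_uuv = 0.000000, Gamma_uvv = 2.123894, Gamma_vuu = 0.000000, Gamma_vuv = -0.266667, Gamma_vvv = 0.000000
  tau = 0.666667: gamma = (-0.250000, -0.208333), gamma' = (0.000000, 0.250000); Gamma_uuu = 0.000000, Gamma_uuv = 0.000000, Gamma_uvv = 2.123894, Gamma_vuu = 0.000000, Gamma_vuv = -0.266667, Gamma_vvv = 0.000000
  tau = 0.833333: gamma = (-0.250000, -0.166667), gamma' = (0.000000, 0.250000); Gamma_uuu = 0.000000, Gamma_uuv = 0.000000, Gamma_uvv = 2.123894, Gamma_vuu = 0.000000, Gamma_vuv = -0.266667, Gamma_vvv = 0.000000
  tau = 1.000000: gamma = (-0.250000, -0.125000), gamma' = (0.000000, 0.250000); Gamma_uuu = 0.000000, Gamma_uuv = 0.000000, Gamma_uvv = 2.123894, Gamma_vuu = 0.000000, Gamma_vuv = -0.266667, Gamma_vvv = 0.000000
step 0: V^u = 0.2500, V^v = 1.0000
step 1: k1 = (-0.530973, 0.016667), k2 = (-0.532448, 0.010767), k3 = (-0.531926, 0.010751), k4 = (-0.532876, 0.004846); V <- V + (h/6)(k1 + 2k2 + 2k3 + k4): V^u = 0.0726, V^v = 1.0036
step 2: k1 = (-0.532878, 0.004842), k2 = (-0.533306, -0.001079), k3 = (-0.532782, -0.001083), k4 = (-0.532686, -0.006997); V <- V + (h/6)(k1 + 2k2 + 2k3 + k4): V^u = -0.1050, V^v = 1.0032
step 3: k1 = (-0.532686, -0.007001), k2 = (-0.532067, -0.012920), k3 = (-0.531543, -0.012913), k4 = (-0.530401, -0.018813); V <- V + (h/6)(k1 + 2k2 + 2k3 + k4): V^u = -0.2823, V^v = 0.9989


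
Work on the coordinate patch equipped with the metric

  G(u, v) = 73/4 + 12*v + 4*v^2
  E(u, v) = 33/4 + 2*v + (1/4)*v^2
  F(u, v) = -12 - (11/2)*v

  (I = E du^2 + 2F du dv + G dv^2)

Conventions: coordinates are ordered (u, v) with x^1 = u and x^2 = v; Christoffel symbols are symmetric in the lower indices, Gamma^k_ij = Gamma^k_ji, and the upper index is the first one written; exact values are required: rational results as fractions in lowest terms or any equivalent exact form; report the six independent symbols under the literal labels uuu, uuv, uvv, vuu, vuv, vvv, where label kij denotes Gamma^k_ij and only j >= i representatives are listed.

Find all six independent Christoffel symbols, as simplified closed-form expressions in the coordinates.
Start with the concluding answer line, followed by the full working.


Answer: Gamma_uuu = (-22*v^2 - 136*v - 192)/(16*v^4 + 176*v^3 + 501*v^2 + 56*v + 105), Gamma_uuv = (16*v^3 + 112*v^2 + 265*v + 292)/(16*v^4 + 176*v^3 + 501*v^2 + 56*v + 105), Gamma_uvv = (240*v - 454)/(16*v^4 + 176*v^3 + 501*v^2 + 56*v + 105), Gamma_vuu = (-v^3 - 12*v^2 - 65*v - 132)/(16*v^4 + 176*v^3 + 501*v^2 + 56*v + 105), Gamma_vuv = (22*v^2 + 136*v + 192)/(16*v^4 + 176*v^3 + 501*v^2 + 56*v + 105), Gamma_vvv = (16*v^3 + 152*v^2 + 236*v - 264)/(16*v^4 + 176*v^3 + 501*v^2 + 56*v + 105)

E = 33/4 + 2*v + (1/4)*v^2; F = -12 - (11/2)*v; G = 73/4 + 12*v + 4*v^2
Gamma^k_ij = (1/2) g^{kl} (d_i g_jl + d_j g_il - d_l g_ij), with g^inv = (1/(EG-F^2)) [[G, -F], [-F, E]]
first partials: E_u = 0, E_v = 2 + (1/2)*v, F_u = 0, F_v = -11/2, G_u = 0, G_v = 12 + 8*v
D = EG - F^2 = 105/16 + (7/2)*v + (501/16)*v^2 + 11*v^3 + v^4
expanded: Gamma^u_uu = (G E_u - 2F F_u + F E_v)/(2D), Gamma^u_uv = (G E_v - F G_u)/(2D), Gamma^u_vv = (2G F_v - G G_u - F G_v)/(2D), Gamma^v_uu = (2E F_u - E E_v - F E_u)/(2D), Gamma^v_uv = (E G_u - F E_v)/(2D), Gamma^v_vv = (E G_v - 2F F_v + F G_u)/(2D); substitute and cancel common factors


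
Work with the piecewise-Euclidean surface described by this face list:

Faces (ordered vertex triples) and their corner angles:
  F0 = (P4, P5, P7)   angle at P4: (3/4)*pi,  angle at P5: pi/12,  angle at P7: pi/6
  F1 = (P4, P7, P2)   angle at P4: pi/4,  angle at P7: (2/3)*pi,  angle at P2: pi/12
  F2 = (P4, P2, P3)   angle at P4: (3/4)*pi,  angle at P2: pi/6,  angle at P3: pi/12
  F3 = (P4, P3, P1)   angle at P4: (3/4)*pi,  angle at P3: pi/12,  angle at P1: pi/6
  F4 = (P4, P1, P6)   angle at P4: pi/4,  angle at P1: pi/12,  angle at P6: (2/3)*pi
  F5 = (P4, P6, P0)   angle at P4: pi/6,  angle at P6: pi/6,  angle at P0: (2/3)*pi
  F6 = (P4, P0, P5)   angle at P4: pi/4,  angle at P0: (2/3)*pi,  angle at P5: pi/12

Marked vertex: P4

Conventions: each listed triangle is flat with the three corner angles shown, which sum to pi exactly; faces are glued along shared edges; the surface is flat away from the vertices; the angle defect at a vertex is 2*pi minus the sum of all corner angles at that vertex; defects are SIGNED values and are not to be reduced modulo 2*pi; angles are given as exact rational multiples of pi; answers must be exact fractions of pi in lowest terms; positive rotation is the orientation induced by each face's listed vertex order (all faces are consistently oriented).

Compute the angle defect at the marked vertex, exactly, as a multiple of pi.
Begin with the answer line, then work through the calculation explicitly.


Answer: defect(P4) = (-7/6)*pi

Sum of corner angles at P4: (19/6)*pi
defect = 2*pi - (19/6)*pi


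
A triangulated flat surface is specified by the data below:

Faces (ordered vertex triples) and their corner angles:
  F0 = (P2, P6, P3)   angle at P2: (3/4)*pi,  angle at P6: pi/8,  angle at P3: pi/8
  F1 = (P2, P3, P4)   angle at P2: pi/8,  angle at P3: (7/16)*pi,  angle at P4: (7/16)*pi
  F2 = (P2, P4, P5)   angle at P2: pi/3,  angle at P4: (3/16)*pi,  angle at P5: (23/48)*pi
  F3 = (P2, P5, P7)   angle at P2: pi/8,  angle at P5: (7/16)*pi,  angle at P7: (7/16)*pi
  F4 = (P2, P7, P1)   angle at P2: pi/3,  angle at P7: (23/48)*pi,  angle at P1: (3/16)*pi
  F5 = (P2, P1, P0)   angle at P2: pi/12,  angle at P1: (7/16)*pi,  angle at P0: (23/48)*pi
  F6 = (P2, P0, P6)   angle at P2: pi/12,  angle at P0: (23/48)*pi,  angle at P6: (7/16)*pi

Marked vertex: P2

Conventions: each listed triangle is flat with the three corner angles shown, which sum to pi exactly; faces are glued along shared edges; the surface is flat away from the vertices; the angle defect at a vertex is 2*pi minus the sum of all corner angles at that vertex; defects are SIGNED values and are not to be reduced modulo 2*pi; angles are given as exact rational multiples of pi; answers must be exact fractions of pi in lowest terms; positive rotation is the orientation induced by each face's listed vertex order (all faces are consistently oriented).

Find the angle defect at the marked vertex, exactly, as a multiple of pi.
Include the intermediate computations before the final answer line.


Sum of corner angles at P2: (11/6)*pi
defect = 2*pi - (11/6)*pi

Answer: defect(P2) = pi/6


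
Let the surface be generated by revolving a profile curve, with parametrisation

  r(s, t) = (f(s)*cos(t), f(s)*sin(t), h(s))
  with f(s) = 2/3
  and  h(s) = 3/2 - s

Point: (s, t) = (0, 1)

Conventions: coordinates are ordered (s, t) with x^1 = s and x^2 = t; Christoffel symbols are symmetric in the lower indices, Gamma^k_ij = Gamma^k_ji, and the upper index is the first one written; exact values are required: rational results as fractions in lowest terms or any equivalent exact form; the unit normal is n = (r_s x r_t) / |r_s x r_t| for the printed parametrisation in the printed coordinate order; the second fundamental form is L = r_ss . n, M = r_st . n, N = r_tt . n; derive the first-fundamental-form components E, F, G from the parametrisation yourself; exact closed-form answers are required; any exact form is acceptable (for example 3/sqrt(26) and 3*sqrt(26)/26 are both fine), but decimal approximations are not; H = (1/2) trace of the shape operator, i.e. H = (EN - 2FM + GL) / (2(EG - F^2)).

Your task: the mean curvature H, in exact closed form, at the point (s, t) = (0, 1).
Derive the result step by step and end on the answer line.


f = 2/3, f' = 0, f'' = 0, h' = -1, h'' = 0
E = 1, F = 0, G = 4/9; answer radicand W^2 = 1
unnormalised second-form numerators: l = 0, m = 0, n = -2/3; L = l/sqrt(1), and similarly M = m/sqrt(W^2), N = n/sqrt(W^2)
H = (E*n - 2*F*m + G*l) / (2*(EG - F^2)*sqrt(W^2)); E*n - 2*F*m + G*l = -2/3, EG - F^2 = 4/9, so H = (-3/4)/sqrt(1)

Answer: H = -3/4


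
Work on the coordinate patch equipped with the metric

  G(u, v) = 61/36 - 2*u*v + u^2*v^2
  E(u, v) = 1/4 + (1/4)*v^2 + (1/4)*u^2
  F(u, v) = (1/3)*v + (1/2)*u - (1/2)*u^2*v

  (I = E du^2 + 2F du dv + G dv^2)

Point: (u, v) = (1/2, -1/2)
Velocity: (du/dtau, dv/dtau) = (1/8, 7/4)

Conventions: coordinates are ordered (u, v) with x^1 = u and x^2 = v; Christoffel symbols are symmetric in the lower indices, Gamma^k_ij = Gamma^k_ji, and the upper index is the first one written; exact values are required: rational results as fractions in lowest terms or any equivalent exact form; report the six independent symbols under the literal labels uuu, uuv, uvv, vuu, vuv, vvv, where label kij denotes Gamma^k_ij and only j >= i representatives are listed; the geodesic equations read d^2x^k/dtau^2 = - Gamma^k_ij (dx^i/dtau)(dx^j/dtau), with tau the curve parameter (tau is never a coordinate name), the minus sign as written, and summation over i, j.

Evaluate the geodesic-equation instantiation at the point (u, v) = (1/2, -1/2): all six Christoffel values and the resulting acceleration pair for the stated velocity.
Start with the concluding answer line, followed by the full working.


Answer: Gamma_uuu = 356/1901, Gamma_uuv = -860/1901, Gamma_uvv = -5870/5703, Gamma_vuu = 714/1901, Gamma_vuv = 582/1901, Gamma_vvv = -400/1901; accelerations (d^2u/dtau^2, d^2v/dtau^2) = (305423/91248, 30695/60832)

E = 3/8, F = 7/48, G = 325/144 at the point
E_u = 1/4, E_v = -1/4, F_u = 3/4, F_v = 5/24, G_u = 5/4, G_v = -5/4
EG - F^2 = 1901/2304;  g^inv = (2304/1901) * [[325/144, -7/48], [-7/48, 3/8]]
first-kind symbols [ij,l] = (1/2)(d_i g_jl + d_j g_il - d_l g_ij): [uu,u] = E_u/2 = 1/8, [uu,v] = F_u - E_v/2 = 7/8, [uv,u] = E_v/2 = -1/8, [uv,v] = G_u/2 = 5/8, [vv,u] = F_v - G_u/2 = -5/12, [vv,v] = G_v/2 = -5/8
Gamma^u_ij = (G*[ij,u] - F*[ij,v])/(EG - F^2), Gamma^v_ij = (E*[ij,v] - F*[ij,u])/(EG - F^2)
Gamma_uuu = 356/1901, Gamma_uuv = -860/1901, Gamma_uvv = -5870/5703, Gamma_vuu = 714/1901, Gamma_vuv = 582/1901, Gamma_vvv = -400/1901
d^2u/dtau^2 = -(Gamma_uuu*(1/8)^2 + 2*Gamma_uuv*(1/8)*(7/4) + Gamma_uvv*(7/4)^2) = 305423/91248
d^2v/dtau^2 = -(Gamma_vuu*(1/8)^2 + 2*Gamma_vuv*(1/8)*(7/4) + Gamma_vvv*(7/4)^2) = 30695/60832


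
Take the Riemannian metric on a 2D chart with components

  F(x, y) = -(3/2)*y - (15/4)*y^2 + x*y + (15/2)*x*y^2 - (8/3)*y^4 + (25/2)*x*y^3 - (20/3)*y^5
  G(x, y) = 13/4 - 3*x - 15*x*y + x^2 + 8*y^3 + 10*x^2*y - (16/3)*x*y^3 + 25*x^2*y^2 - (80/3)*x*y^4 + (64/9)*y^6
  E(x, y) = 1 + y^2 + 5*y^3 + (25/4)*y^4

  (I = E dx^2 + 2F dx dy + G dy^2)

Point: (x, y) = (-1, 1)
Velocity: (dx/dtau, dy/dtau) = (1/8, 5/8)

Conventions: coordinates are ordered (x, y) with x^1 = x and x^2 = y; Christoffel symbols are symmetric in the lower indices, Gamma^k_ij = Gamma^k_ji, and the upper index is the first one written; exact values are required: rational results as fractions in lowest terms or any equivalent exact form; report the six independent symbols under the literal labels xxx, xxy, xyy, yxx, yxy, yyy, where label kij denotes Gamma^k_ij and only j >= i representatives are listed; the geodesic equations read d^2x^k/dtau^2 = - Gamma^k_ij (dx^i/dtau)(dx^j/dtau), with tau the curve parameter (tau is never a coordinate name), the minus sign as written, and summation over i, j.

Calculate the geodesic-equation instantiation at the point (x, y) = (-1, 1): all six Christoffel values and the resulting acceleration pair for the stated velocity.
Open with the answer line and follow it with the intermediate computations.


Answer: Gamma_xxx = 0, Gamma_xxy = 378/2099, Gamma_xyy = -819/2099, Gamma_yxx = 0, Gamma_yxy = -1098/2099, Gamma_yyy = 2379/2099; accelerations (d^2x/dtau^2, d^2y/dtau^2) = (16695/134336, -48495/134336)

E = 53/4, F = -427/12, G = 3757/36 at the point
E_x = 0, E_y = 42, F_x = 21, F_y = -213/2, G_x = -122, G_y = 793/3
EG - F^2 = 2099/18;  g^inv = (18/2099) * [[3757/36, 427/12], [427/12, 53/4]]
first-kind symbols [ij,l] = (1/2)(d_i g_jl + d_j g_il - d_l g_ij): [xx,x] = E_x/2 = 0, [xx,y] = F_x - E_y/2 = 0, [xy,x] = E_y/2 = 21, [xy,y] = G_x/2 = -61, [yy,x] = F_y - G_x/2 = -91/2, [yy,y] = G_y/2 = 793/6
Gamma^x_ij = (G*[ij,x] - F*[ij,y])/(EG - F^2), Gamma^y_ij = (E*[ij,y] - F*[ij,x])/(EG - F^2)
Gamma_xxx = 0, Gamma_xxy = 378/2099, Gamma_xyy = -819/2099, Gamma_yxx = 0, Gamma_yxy = -1098/2099, Gamma_yyy = 2379/2099
d^2x/dtau^2 = -(Gamma_xxx*(1/8)^2 + 2*Gamma_xxy*(1/8)*(5/8) + Gamma_xyy*(5/8)^2) = 16695/134336
d^2y/dtau^2 = -(Gamma_yxx*(1/8)^2 + 2*Gamma_yxy*(1/8)*(5/8) + Gamma_yyy*(5/8)^2) = -48495/134336


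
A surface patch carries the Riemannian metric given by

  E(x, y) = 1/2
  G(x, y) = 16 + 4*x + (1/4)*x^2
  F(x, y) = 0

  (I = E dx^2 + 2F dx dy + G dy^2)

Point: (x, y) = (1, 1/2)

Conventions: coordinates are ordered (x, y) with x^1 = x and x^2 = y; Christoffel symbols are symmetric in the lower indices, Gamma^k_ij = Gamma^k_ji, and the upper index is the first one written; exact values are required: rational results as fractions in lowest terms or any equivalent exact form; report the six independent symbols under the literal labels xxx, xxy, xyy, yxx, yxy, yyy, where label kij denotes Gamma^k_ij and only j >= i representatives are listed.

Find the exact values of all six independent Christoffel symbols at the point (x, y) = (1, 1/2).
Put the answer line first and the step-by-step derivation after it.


Answer: Gamma_xxx = 0, Gamma_xxy = 0, Gamma_xyy = -9/2, Gamma_yxx = 0, Gamma_yxy = 1/9, Gamma_yyy = 0

E = 1/2, F = 0, G = 81/4 at the point
E_x = 0, E_y = 0, F_x = 0, F_y = 0, G_x = 9/2, G_y = 0
EG - F^2 = 81/8;  g^inv = (8/81) * [[81/4, 0], [0, 1/2]]
first-kind symbols [ij,l] = (1/2)(d_i g_jl + d_j g_il - d_l g_ij): [xx,x] = E_x/2 = 0, [xx,y] = F_x - E_y/2 = 0, [xy,x] = E_y/2 = 0, [xy,y] = G_x/2 = 9/4, [yy,x] = F_y - G_x/2 = -9/4, [yy,y] = G_y/2 = 0
Gamma^x_ij = (G*[ij,x] - F*[ij,y])/(EG - F^2), Gamma^y_ij = (E*[ij,y] - F*[ij,x])/(EG - F^2)
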